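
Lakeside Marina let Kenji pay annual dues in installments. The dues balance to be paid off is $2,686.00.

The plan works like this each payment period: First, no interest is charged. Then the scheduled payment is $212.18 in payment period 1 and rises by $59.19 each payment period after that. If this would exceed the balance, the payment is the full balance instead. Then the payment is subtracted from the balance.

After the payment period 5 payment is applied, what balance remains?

Payment period 1: $2,686.00 − $212.18 → $2,473.82
Payment period 2: $2,473.82 − $271.37 → $2,202.45
Payment period 3: $2,202.45 − $330.56 → $1,871.89
Payment period 4: $1,871.89 − $389.75 → $1,482.14
Payment period 5: $1,482.14 − $448.94 → $1,033.20

$1,033.20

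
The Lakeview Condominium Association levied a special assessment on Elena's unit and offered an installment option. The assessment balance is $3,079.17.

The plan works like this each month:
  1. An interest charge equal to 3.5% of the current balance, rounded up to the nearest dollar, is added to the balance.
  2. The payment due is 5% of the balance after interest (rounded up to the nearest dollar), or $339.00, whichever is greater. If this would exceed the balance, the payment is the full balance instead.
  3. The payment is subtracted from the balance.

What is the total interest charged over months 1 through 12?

# | Opening | Interest | Payment | End bal
1 | $3,079.17 | $108.00 | $339.00 | $2,848.17
2 | $2,848.17 | $100.00 | $339.00 | $2,609.17
3 | $2,609.17 | $92.00 | $339.00 | $2,362.17
4 | $2,362.17 | $83.00 | $339.00 | $2,106.17
5 | $2,106.17 | $74.00 | $339.00 | $1,841.17
6 | $1,841.17 | $65.00 | $339.00 | $1,567.17
7 | $1,567.17 | $55.00 | $339.00 | $1,283.17
8 | $1,283.17 | $45.00 | $339.00 | $989.17
9 | $989.17 | $35.00 | $339.00 | $685.17
10 | $685.17 | $24.00 | $339.00 | $370.17
11 | $370.17 | $13.00 | $339.00 | $44.17
12 | $44.17 | $2.00 | $46.17 | $0.00
Total interest: $108.00 + $100.00 + $92.00 + $83.00 + $74.00 + $65.00 + $55.00 + $45.00 + $35.00 + $24.00 + $13.00 + $2.00 = $696.00

$696.00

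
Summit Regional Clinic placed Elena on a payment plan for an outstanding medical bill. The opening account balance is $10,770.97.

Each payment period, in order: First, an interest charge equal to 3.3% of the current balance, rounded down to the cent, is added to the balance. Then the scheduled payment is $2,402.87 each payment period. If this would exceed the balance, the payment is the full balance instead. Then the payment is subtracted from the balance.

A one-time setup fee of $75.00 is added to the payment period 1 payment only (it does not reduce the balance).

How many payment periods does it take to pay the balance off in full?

5

Payment period 1: $10,770.97 +$355.44 interest = $11,126.41; pay $2,402.87 (+ $75.00 fee) → $8,723.54
Payment period 2: $8,723.54 +$287.87 interest = $9,011.41; pay $2,402.87 → $6,608.54
Payment period 3: $6,608.54 +$218.08 interest = $6,826.62; pay $2,402.87 → $4,423.75
Payment period 4: $4,423.75 +$145.98 interest = $4,569.73; pay $2,402.87 → $2,166.86
Payment period 5: $2,166.86 +$71.50 interest = $2,238.36; pay $2,238.36 → $0.00
Balance reaches $0.00 in payment period 5.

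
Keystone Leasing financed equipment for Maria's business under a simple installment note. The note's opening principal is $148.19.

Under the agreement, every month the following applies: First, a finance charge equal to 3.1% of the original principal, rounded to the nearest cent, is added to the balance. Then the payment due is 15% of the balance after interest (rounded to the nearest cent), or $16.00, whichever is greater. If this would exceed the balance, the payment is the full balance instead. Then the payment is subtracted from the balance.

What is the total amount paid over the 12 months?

$203.27

Month 1: opening $148.19; interest $4.59 → $152.78; payment $22.92; balance $129.86
Month 2: opening $129.86; interest $4.59 → $134.45; payment $20.17; balance $114.28
Month 3: opening $114.28; interest $4.59 → $118.87; payment $17.83; balance $101.04
Month 4: opening $101.04; interest $4.59 → $105.63; payment $16.00; balance $89.63
Month 5: opening $89.63; interest $4.59 → $94.22; payment $16.00; balance $78.22
Month 6: opening $78.22; interest $4.59 → $82.81; payment $16.00; balance $66.81
Month 7: opening $66.81; interest $4.59 → $71.40; payment $16.00; balance $55.40
Month 8: opening $55.40; interest $4.59 → $59.99; payment $16.00; balance $43.99
Month 9: opening $43.99; interest $4.59 → $48.58; payment $16.00; balance $32.58
Month 10: opening $32.58; interest $4.59 → $37.17; payment $16.00; balance $21.17
Month 11: opening $21.17; interest $4.59 → $25.76; payment $16.00; balance $9.76
Month 12: opening $9.76; interest $4.59 → $14.35; payment $14.35; balance $0.00
Total paid: $203.27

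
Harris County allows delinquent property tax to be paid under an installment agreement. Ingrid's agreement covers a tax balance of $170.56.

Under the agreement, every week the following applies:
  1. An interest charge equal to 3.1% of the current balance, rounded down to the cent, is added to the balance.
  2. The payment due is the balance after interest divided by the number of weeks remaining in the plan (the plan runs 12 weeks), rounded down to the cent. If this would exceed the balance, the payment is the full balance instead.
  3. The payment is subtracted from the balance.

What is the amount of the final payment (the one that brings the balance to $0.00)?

# | Opening | Interest | Payment | End bal
1 | $170.56 | $5.28 | $14.65 | $161.19
2 | $161.19 | $4.99 | $15.10 | $151.08
3 | $151.08 | $4.68 | $15.57 | $140.19
4 | $140.19 | $4.34 | $16.05 | $128.48
5 | $128.48 | $3.98 | $16.55 | $115.91
6 | $115.91 | $3.59 | $17.07 | $102.43
7 | $102.43 | $3.17 | $17.60 | $88.00
8 | $88.00 | $2.72 | $18.14 | $72.58
9 | $72.58 | $2.24 | $18.70 | $56.12
10 | $56.12 | $1.73 | $19.28 | $38.57
11 | $38.57 | $1.19 | $19.88 | $19.88
12 | $19.88 | $0.61 | $20.49 | $0.00

$20.49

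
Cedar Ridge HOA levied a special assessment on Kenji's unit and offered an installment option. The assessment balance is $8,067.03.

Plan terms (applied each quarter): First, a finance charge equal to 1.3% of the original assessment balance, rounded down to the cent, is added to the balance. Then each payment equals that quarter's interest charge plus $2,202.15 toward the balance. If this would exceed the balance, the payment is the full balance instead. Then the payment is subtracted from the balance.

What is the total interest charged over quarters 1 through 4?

Quarter 1: $8,067.03 +$104.87 interest = $8,171.90; pay $2,307.02 → $5,864.88
Quarter 2: $5,864.88 +$104.87 interest = $5,969.75; pay $2,307.02 → $3,662.73
Quarter 3: $3,662.73 +$104.87 interest = $3,767.60; pay $2,307.02 → $1,460.58
Quarter 4: $1,460.58 +$104.87 interest = $1,565.45; pay $1,565.45 → $0.00
Total interest: $104.87 + $104.87 + $104.87 + $104.87 = $419.48

$419.48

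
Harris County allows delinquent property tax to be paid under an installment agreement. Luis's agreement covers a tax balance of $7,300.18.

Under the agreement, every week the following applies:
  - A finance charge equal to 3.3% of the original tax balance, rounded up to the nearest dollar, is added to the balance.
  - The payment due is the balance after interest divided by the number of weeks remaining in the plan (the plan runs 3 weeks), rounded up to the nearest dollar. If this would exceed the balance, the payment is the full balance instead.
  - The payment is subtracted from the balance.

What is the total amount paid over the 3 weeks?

# | Opening | Interest | Payment | End bal
1 | $7,300.18 | $241.00 | $2,514.00 | $5,027.18
2 | $5,027.18 | $241.00 | $2,635.00 | $2,633.18
3 | $2,633.18 | $241.00 | $2,874.18 | $0.00
Total paid: $8,023.18

$8,023.18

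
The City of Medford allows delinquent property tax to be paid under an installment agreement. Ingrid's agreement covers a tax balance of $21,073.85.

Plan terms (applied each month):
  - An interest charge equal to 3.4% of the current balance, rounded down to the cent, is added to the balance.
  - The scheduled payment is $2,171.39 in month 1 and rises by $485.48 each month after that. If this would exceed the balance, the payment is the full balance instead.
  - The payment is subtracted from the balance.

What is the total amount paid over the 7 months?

Month 1: opening $21,073.85; interest $716.51 → $21,790.36; payment $2,171.39; balance $19,618.97
Month 2: opening $19,618.97; interest $667.04 → $20,286.01; payment $2,656.87; balance $17,629.14
Month 3: opening $17,629.14; interest $599.39 → $18,228.53; payment $3,142.35; balance $15,086.18
Month 4: opening $15,086.18; interest $512.93 → $15,599.11; payment $3,627.83; balance $11,971.28
Month 5: opening $11,971.28; interest $407.02 → $12,378.30; payment $4,113.31; balance $8,264.99
Month 6: opening $8,264.99; interest $281.00 → $8,545.99; payment $4,598.79; balance $3,947.20
Month 7: opening $3,947.20; interest $134.20 → $4,081.40; payment $4,081.40; balance $0.00
Total paid: $24,391.94

$24,391.94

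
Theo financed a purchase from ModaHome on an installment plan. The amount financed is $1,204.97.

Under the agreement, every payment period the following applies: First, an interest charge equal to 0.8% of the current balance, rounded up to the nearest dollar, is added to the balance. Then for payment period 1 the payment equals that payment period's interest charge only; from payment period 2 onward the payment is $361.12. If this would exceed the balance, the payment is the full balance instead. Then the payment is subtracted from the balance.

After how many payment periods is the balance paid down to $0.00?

Payment period 1: opening $1,204.97; interest $10.00 → $1,214.97; payment $10.00; balance $1,204.97
Payment period 2: opening $1,204.97; interest $10.00 → $1,214.97; payment $361.12; balance $853.85
Payment period 3: opening $853.85; interest $7.00 → $860.85; payment $361.12; balance $499.73
Payment period 4: opening $499.73; interest $4.00 → $503.73; payment $361.12; balance $142.61
Payment period 5: opening $142.61; interest $2.00 → $144.61; payment $144.61; balance $0.00
Balance reaches $0.00 in payment period 5.

5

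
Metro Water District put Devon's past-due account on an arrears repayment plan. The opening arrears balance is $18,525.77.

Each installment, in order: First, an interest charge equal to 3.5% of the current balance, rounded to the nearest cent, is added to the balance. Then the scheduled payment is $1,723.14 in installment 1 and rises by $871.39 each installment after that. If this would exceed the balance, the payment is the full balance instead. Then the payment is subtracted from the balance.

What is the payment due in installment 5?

Installment 1: opening $18,525.77; interest $648.40 → $19,174.17; payment $1,723.14; balance $17,451.03
Installment 2: opening $17,451.03; interest $610.79 → $18,061.82; payment $2,594.53; balance $15,467.29
Installment 3: opening $15,467.29; interest $541.36 → $16,008.65; payment $3,465.92; balance $12,542.73
Installment 4: opening $12,542.73; interest $439.00 → $12,981.73; payment $4,337.31; balance $8,644.42
Installment 5: opening $8,644.42; interest $302.55 → $8,946.97; payment $5,208.70; balance $3,738.27

$5,208.70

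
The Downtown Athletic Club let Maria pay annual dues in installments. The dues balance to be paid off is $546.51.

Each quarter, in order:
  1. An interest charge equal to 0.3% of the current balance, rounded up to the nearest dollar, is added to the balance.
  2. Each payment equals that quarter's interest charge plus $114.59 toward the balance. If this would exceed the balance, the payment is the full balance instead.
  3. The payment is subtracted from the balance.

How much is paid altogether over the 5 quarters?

# | Opening | Interest | Payment | End bal
1 | $546.51 | $2.00 | $116.59 | $431.92
2 | $431.92 | $2.00 | $116.59 | $317.33
3 | $317.33 | $1.00 | $115.59 | $202.74
4 | $202.74 | $1.00 | $115.59 | $88.15
5 | $88.15 | $1.00 | $89.15 | $0.00
Total paid: $553.51

$553.51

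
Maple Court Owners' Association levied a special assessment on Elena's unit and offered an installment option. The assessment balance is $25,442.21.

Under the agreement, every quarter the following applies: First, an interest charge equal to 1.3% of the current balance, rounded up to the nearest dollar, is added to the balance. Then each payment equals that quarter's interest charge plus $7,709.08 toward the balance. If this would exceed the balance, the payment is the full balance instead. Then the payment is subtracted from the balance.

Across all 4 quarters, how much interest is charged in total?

$724.00

# | Opening | Interest | Payment | End bal
1 | $25,442.21 | $331.00 | $8,040.08 | $17,733.13
2 | $17,733.13 | $231.00 | $7,940.08 | $10,024.05
3 | $10,024.05 | $131.00 | $7,840.08 | $2,314.97
4 | $2,314.97 | $31.00 | $2,345.97 | $0.00
Total interest: $331.00 + $231.00 + $131.00 + $31.00 = $724.00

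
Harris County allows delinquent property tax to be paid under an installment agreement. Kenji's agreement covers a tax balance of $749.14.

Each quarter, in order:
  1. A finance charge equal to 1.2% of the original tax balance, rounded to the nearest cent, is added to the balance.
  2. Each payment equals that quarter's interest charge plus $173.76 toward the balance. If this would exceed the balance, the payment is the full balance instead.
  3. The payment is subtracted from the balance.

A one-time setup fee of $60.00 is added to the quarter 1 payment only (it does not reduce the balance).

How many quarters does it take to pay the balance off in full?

5

Quarter 1: opening $749.14; interest $8.99 → $758.13; payment $182.75 (+ $60.00 fee); balance $575.38
Quarter 2: opening $575.38; interest $8.99 → $584.37; payment $182.75; balance $401.62
Quarter 3: opening $401.62; interest $8.99 → $410.61; payment $182.75; balance $227.86
Quarter 4: opening $227.86; interest $8.99 → $236.85; payment $182.75; balance $54.10
Quarter 5: opening $54.10; interest $8.99 → $63.09; payment $63.09; balance $0.00
Balance reaches $0.00 in quarter 5.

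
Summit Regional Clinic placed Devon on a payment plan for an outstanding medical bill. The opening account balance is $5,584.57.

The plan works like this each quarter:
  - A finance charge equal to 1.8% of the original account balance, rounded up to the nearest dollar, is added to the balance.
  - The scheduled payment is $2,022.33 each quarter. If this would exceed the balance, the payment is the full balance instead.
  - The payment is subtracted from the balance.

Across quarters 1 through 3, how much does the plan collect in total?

$5,887.57

Quarter 1: $5,584.57 +$101.00 interest = $5,685.57; pay $2,022.33 → $3,663.24
Quarter 2: $3,663.24 +$101.00 interest = $3,764.24; pay $2,022.33 → $1,741.91
Quarter 3: $1,741.91 +$101.00 interest = $1,842.91; pay $1,842.91 → $0.00
Total paid: $5,887.57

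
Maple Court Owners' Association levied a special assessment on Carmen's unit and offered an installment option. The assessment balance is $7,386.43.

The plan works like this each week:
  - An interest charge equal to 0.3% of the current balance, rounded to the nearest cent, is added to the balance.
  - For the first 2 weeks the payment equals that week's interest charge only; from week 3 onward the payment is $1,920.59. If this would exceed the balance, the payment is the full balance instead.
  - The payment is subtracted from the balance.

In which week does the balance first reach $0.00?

6

Week 1: opening $7,386.43; interest $22.16 → $7,408.59; payment $22.16; balance $7,386.43
Week 2: opening $7,386.43; interest $22.16 → $7,408.59; payment $22.16; balance $7,386.43
Week 3: opening $7,386.43; interest $22.16 → $7,408.59; payment $1,920.59; balance $5,488.00
Week 4: opening $5,488.00; interest $16.46 → $5,504.46; payment $1,920.59; balance $3,583.87
Week 5: opening $3,583.87; interest $10.75 → $3,594.62; payment $1,920.59; balance $1,674.03
Week 6: opening $1,674.03; interest $5.02 → $1,679.05; payment $1,679.05; balance $0.00
Balance reaches $0.00 in week 6.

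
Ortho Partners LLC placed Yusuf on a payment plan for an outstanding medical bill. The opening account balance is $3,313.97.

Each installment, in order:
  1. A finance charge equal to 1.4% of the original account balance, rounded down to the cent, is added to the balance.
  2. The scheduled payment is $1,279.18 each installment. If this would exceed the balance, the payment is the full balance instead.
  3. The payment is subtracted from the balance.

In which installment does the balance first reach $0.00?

3

Installment 1: opening $3,313.97; interest $46.39 → $3,360.36; payment $1,279.18; balance $2,081.18
Installment 2: opening $2,081.18; interest $46.39 → $2,127.57; payment $1,279.18; balance $848.39
Installment 3: opening $848.39; interest $46.39 → $894.78; payment $894.78; balance $0.00
Balance reaches $0.00 in installment 3.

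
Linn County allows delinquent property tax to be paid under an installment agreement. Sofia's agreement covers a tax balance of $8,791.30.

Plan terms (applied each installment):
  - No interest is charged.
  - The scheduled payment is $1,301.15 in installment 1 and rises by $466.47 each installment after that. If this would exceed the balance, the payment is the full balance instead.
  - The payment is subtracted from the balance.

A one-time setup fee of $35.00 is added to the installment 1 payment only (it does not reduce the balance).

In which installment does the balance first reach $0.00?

5

Installment 1: $8,791.30 − $1,301.15 (+ $35.00 fee) → $7,490.15
Installment 2: $7,490.15 − $1,767.62 → $5,722.53
Installment 3: $5,722.53 − $2,234.09 → $3,488.44
Installment 4: $3,488.44 − $2,700.56 → $787.88
Installment 5: $787.88 − $787.88 → $0.00
Balance reaches $0.00 in installment 5.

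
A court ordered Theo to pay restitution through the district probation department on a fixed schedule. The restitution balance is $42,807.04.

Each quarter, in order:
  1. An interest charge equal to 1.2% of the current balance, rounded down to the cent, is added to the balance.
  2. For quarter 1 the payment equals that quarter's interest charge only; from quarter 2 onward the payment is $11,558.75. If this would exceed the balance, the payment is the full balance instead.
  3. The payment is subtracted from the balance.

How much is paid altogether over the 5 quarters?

$44,573.82

Quarter 1: opening $42,807.04; interest $513.68 → $43,320.72; payment $513.68; balance $42,807.04
Quarter 2: opening $42,807.04; interest $513.68 → $43,320.72; payment $11,558.75; balance $31,761.97
Quarter 3: opening $31,761.97; interest $381.14 → $32,143.11; payment $11,558.75; balance $20,584.36
Quarter 4: opening $20,584.36; interest $247.01 → $20,831.37; payment $11,558.75; balance $9,272.62
Quarter 5: opening $9,272.62; interest $111.27 → $9,383.89; payment $9,383.89; balance $0.00
Total paid: $44,573.82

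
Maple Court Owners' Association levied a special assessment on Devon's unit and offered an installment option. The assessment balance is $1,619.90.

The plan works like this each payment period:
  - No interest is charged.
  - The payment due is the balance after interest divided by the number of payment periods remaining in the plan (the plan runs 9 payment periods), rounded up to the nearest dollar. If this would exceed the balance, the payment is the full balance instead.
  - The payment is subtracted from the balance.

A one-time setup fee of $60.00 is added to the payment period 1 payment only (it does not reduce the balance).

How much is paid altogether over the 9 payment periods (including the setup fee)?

Payment period 1: opening $1,619.90; payment $180.00 (+ $60.00 fee); balance $1,439.90
Payment period 2: opening $1,439.90; payment $180.00; balance $1,259.90
Payment period 3: opening $1,259.90; payment $180.00; balance $1,079.90
Payment period 4: opening $1,079.90; payment $180.00; balance $899.90
Payment period 5: opening $899.90; payment $180.00; balance $719.90
Payment period 6: opening $719.90; payment $180.00; balance $539.90
Payment period 7: opening $539.90; payment $180.00; balance $359.90
Payment period 8: opening $359.90; payment $180.00; balance $179.90
Payment period 9: opening $179.90; payment $179.90; balance $0.00
Total paid: $1,679.90

$1,679.90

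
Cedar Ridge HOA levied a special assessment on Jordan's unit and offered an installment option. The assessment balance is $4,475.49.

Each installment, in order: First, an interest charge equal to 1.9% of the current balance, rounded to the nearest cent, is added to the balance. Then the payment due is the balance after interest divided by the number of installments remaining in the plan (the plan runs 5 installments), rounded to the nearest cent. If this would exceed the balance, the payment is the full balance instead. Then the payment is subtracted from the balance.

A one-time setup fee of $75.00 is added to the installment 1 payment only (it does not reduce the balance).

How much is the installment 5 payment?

# | Opening | Interest | Payment | Fee | End bal
1 | $4,475.49 | $85.03 | $912.10 | $75.00 | $3,648.42
2 | $3,648.42 | $69.32 | $929.44 | — | $2,788.30
3 | $2,788.30 | $52.98 | $947.09 | — | $1,894.19
4 | $1,894.19 | $35.99 | $965.09 | — | $965.09
5 | $965.09 | $18.34 | $983.43 | — | $0.00

$983.43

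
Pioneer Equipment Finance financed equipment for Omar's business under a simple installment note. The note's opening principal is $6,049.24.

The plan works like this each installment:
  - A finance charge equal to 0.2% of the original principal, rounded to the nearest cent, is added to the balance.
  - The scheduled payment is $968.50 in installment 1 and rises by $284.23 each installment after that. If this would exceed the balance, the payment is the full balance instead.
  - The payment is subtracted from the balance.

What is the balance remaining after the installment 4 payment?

$518.26

Installment 1: opening $6,049.24; interest $12.10 → $6,061.34; payment $968.50; balance $5,092.84
Installment 2: opening $5,092.84; interest $12.10 → $5,104.94; payment $1,252.73; balance $3,852.21
Installment 3: opening $3,852.21; interest $12.10 → $3,864.31; payment $1,536.96; balance $2,327.35
Installment 4: opening $2,327.35; interest $12.10 → $2,339.45; payment $1,821.19; balance $518.26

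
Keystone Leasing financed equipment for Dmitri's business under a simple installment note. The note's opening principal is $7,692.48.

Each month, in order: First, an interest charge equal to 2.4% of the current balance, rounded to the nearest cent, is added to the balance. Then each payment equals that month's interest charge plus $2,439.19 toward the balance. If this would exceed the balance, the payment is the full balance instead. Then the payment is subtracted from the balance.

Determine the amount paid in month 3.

Month 1: $7,692.48 +$184.62 interest = $7,877.10; pay $2,623.81 → $5,253.29
Month 2: $5,253.29 +$126.08 interest = $5,379.37; pay $2,565.27 → $2,814.10
Month 3: $2,814.10 +$67.54 interest = $2,881.64; pay $2,506.73 → $374.91

$2,506.73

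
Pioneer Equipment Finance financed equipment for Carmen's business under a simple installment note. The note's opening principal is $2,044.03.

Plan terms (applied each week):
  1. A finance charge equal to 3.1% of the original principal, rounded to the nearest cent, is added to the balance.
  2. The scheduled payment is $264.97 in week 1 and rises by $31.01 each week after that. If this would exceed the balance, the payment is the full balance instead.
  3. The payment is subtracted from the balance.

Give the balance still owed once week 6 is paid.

# | Opening | Interest | Payment | End bal
1 | $2,044.03 | $63.36 | $264.97 | $1,842.42
2 | $1,842.42 | $63.36 | $295.98 | $1,609.80
3 | $1,609.80 | $63.36 | $326.99 | $1,346.17
4 | $1,346.17 | $63.36 | $358.00 | $1,051.53
5 | $1,051.53 | $63.36 | $389.01 | $725.88
6 | $725.88 | $63.36 | $420.02 | $369.22

$369.22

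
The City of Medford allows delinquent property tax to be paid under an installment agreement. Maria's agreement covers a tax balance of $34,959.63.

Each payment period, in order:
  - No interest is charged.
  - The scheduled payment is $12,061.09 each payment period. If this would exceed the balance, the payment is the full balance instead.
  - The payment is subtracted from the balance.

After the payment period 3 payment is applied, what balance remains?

$0.00

Payment period 1: opening $34,959.63; payment $12,061.09; balance $22,898.54
Payment period 2: opening $22,898.54; payment $12,061.09; balance $10,837.45
Payment period 3: opening $10,837.45; payment $10,837.45; balance $0.00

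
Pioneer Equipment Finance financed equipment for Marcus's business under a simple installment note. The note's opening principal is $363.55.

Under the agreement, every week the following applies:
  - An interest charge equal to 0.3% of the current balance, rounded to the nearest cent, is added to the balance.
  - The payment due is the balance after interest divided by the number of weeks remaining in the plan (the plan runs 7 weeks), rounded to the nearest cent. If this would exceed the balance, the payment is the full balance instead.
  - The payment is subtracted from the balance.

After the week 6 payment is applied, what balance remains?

$52.88

# | Opening | Interest | Payment | End bal
1 | $363.55 | $1.09 | $52.09 | $312.55
2 | $312.55 | $0.94 | $52.25 | $261.24
3 | $261.24 | $0.78 | $52.40 | $209.62
4 | $209.62 | $0.63 | $52.56 | $157.69
5 | $157.69 | $0.47 | $52.72 | $105.44
6 | $105.44 | $0.32 | $52.88 | $52.88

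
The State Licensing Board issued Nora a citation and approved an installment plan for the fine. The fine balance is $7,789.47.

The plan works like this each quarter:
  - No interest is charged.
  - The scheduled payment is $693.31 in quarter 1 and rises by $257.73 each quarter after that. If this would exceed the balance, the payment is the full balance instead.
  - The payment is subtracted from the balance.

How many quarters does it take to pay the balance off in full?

Quarter 1: opening $7,789.47; payment $693.31; balance $7,096.16
Quarter 2: opening $7,096.16; payment $951.04; balance $6,145.12
Quarter 3: opening $6,145.12; payment $1,208.77; balance $4,936.35
Quarter 4: opening $4,936.35; payment $1,466.50; balance $3,469.85
Quarter 5: opening $3,469.85; payment $1,724.23; balance $1,745.62
Quarter 6: opening $1,745.62; payment $1,745.62; balance $0.00
Balance reaches $0.00 in quarter 6.

6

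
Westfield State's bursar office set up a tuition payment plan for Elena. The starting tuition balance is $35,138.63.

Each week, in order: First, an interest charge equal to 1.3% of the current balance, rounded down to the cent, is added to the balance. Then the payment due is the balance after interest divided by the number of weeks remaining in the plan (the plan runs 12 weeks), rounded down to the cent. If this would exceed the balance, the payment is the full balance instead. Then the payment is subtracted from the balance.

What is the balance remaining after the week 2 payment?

Week 1: $35,138.63 +$456.80 interest = $35,595.43; pay $2,966.28 → $32,629.15
Week 2: $32,629.15 +$424.17 interest = $33,053.32; pay $3,004.84 → $30,048.48

$30,048.48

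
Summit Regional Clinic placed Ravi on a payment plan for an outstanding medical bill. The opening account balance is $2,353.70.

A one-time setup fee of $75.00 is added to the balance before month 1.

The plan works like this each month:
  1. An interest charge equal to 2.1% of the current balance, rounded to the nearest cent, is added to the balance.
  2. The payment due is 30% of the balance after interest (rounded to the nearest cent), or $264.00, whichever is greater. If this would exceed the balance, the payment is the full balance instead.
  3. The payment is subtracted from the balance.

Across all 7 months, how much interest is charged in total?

Month 1: opening $2,428.70; interest $51.00 → $2,479.70; payment $743.91; balance $1,735.79
Month 2: opening $1,735.79; interest $36.45 → $1,772.24; payment $531.67; balance $1,240.57
Month 3: opening $1,240.57; interest $26.05 → $1,266.62; payment $379.99; balance $886.63
Month 4: opening $886.63; interest $18.62 → $905.25; payment $271.58; balance $633.67
Month 5: opening $633.67; interest $13.31 → $646.98; payment $264.00; balance $382.98
Month 6: opening $382.98; interest $8.04 → $391.02; payment $264.00; balance $127.02
Month 7: opening $127.02; interest $2.67 → $129.69; payment $129.69; balance $0.00
Total interest: $51.00 + $36.45 + $26.05 + $18.62 + $13.31 + $8.04 + $2.67 = $156.14

$156.14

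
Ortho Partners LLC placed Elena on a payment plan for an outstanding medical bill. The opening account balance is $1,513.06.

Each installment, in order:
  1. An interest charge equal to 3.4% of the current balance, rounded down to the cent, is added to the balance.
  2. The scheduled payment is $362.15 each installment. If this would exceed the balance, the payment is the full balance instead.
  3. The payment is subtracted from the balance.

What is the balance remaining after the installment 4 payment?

$205.38

Installment 1: $1,513.06 +$51.44 interest = $1,564.50; pay $362.15 → $1,202.35
Installment 2: $1,202.35 +$40.87 interest = $1,243.22; pay $362.15 → $881.07
Installment 3: $881.07 +$29.95 interest = $911.02; pay $362.15 → $548.87
Installment 4: $548.87 +$18.66 interest = $567.53; pay $362.15 → $205.38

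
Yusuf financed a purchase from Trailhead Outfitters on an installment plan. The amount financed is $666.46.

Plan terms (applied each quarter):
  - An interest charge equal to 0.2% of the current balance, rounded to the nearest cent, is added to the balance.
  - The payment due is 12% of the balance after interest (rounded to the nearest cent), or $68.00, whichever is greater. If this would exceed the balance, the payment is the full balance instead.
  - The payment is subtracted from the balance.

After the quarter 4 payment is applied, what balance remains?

Quarter 1: $666.46 +$1.33 interest = $667.79; pay $80.13 → $587.66
Quarter 2: $587.66 +$1.18 interest = $588.84; pay $70.66 → $518.18
Quarter 3: $518.18 +$1.04 interest = $519.22; pay $68.00 → $451.22
Quarter 4: $451.22 +$0.90 interest = $452.12; pay $68.00 → $384.12

$384.12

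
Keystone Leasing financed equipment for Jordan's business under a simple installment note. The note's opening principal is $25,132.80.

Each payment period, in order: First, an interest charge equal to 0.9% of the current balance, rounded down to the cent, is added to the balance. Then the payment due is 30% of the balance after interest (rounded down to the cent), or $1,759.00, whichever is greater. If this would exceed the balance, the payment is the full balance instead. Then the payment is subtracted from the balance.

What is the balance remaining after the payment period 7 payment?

$963.64

Payment period 1: opening $25,132.80; interest $226.19 → $25,358.99; payment $7,607.69; balance $17,751.30
Payment period 2: opening $17,751.30; interest $159.76 → $17,911.06; payment $5,373.31; balance $12,537.75
Payment period 3: opening $12,537.75; interest $112.83 → $12,650.58; payment $3,795.17; balance $8,855.41
Payment period 4: opening $8,855.41; interest $79.69 → $8,935.10; payment $2,680.53; balance $6,254.57
Payment period 5: opening $6,254.57; interest $56.29 → $6,310.86; payment $1,893.25; balance $4,417.61
Payment period 6: opening $4,417.61; interest $39.75 → $4,457.36; payment $1,759.00; balance $2,698.36
Payment period 7: opening $2,698.36; interest $24.28 → $2,722.64; payment $1,759.00; balance $963.64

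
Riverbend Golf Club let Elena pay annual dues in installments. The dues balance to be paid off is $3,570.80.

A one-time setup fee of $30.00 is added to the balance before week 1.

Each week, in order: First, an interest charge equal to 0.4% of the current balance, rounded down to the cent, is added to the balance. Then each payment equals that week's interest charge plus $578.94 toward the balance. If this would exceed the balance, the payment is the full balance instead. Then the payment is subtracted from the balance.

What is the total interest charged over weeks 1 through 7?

Week 1: opening $3,600.80; interest $14.40 → $3,615.20; payment $593.34; balance $3,021.86
Week 2: opening $3,021.86; interest $12.08 → $3,033.94; payment $591.02; balance $2,442.92
Week 3: opening $2,442.92; interest $9.77 → $2,452.69; payment $588.71; balance $1,863.98
Week 4: opening $1,863.98; interest $7.45 → $1,871.43; payment $586.39; balance $1,285.04
Week 5: opening $1,285.04; interest $5.14 → $1,290.18; payment $584.08; balance $706.10
Week 6: opening $706.10; interest $2.82 → $708.92; payment $581.76; balance $127.16
Week 7: opening $127.16; interest $0.50 → $127.66; payment $127.66; balance $0.00
Total interest: $14.40 + $12.08 + $9.77 + $7.45 + $5.14 + $2.82 + $0.50 = $52.16

$52.16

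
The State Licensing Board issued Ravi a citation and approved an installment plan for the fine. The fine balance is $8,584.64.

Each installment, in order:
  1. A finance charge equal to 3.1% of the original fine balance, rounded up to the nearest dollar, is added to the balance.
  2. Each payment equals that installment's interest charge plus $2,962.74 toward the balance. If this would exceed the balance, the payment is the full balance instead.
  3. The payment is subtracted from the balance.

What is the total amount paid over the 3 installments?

Installment 1: opening $8,584.64; interest $267.00 → $8,851.64; payment $3,229.74; balance $5,621.90
Installment 2: opening $5,621.90; interest $267.00 → $5,888.90; payment $3,229.74; balance $2,659.16
Installment 3: opening $2,659.16; interest $267.00 → $2,926.16; payment $2,926.16; balance $0.00
Total paid: $9,385.64

$9,385.64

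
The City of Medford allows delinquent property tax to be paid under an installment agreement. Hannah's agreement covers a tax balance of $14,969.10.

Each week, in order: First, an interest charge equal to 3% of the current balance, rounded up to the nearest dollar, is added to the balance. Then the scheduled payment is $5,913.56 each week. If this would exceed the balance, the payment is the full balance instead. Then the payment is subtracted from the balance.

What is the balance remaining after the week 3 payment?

$0.00

Week 1: opening $14,969.10; interest $450.00 → $15,419.10; payment $5,913.56; balance $9,505.54
Week 2: opening $9,505.54; interest $286.00 → $9,791.54; payment $5,913.56; balance $3,877.98
Week 3: opening $3,877.98; interest $117.00 → $3,994.98; payment $3,994.98; balance $0.00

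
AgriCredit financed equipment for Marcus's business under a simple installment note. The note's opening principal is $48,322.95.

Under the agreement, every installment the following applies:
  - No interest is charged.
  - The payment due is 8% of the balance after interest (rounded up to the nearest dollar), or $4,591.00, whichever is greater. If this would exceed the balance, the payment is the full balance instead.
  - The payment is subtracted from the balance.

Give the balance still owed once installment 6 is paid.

Installment 1: opening $48,322.95; payment $4,591.00; balance $43,731.95
Installment 2: opening $43,731.95; payment $4,591.00; balance $39,140.95
Installment 3: opening $39,140.95; payment $4,591.00; balance $34,549.95
Installment 4: opening $34,549.95; payment $4,591.00; balance $29,958.95
Installment 5: opening $29,958.95; payment $4,591.00; balance $25,367.95
Installment 6: opening $25,367.95; payment $4,591.00; balance $20,776.95

$20,776.95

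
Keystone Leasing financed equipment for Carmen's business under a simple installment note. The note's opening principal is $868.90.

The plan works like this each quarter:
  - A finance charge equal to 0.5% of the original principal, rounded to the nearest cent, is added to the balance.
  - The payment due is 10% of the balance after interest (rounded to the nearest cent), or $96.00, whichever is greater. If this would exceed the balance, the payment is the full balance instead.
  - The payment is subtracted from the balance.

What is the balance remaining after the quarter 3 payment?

Quarter 1: opening $868.90; interest $4.34 → $873.24; payment $96.00; balance $777.24
Quarter 2: opening $777.24; interest $4.34 → $781.58; payment $96.00; balance $685.58
Quarter 3: opening $685.58; interest $4.34 → $689.92; payment $96.00; balance $593.92

$593.92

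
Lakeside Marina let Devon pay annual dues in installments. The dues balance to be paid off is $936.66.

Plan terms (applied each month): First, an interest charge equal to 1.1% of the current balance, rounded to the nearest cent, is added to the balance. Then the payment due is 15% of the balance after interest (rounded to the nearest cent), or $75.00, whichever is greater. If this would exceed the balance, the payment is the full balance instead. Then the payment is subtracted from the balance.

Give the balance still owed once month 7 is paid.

$297.86

# | Opening | Interest | Payment | End bal
1 | $936.66 | $10.30 | $142.04 | $804.92
2 | $804.92 | $8.85 | $122.07 | $691.70
3 | $691.70 | $7.61 | $104.90 | $594.41
4 | $594.41 | $6.54 | $90.14 | $510.81
5 | $510.81 | $5.62 | $77.46 | $438.97
6 | $438.97 | $4.83 | $75.00 | $368.80
7 | $368.80 | $4.06 | $75.00 | $297.86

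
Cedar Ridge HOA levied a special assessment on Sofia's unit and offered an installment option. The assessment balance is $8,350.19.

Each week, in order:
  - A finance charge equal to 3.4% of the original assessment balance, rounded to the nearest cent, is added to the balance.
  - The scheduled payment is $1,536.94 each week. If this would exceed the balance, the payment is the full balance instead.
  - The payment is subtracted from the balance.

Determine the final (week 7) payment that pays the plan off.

# | Opening | Interest | Payment | End bal
1 | $8,350.19 | $283.91 | $1,536.94 | $7,097.16
2 | $7,097.16 | $283.91 | $1,536.94 | $5,844.13
3 | $5,844.13 | $283.91 | $1,536.94 | $4,591.10
4 | $4,591.10 | $283.91 | $1,536.94 | $3,338.07
5 | $3,338.07 | $283.91 | $1,536.94 | $2,085.04
6 | $2,085.04 | $283.91 | $1,536.94 | $832.01
7 | $832.01 | $283.91 | $1,115.92 | $0.00

$1,115.92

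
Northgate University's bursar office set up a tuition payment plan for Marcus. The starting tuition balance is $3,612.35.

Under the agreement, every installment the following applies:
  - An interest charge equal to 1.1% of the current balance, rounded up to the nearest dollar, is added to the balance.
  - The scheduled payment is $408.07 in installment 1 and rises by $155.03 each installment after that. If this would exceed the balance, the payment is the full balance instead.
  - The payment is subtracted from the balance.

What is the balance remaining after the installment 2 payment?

$2,717.18

Installment 1: $3,612.35 +$40.00 interest = $3,652.35; pay $408.07 → $3,244.28
Installment 2: $3,244.28 +$36.00 interest = $3,280.28; pay $563.10 → $2,717.18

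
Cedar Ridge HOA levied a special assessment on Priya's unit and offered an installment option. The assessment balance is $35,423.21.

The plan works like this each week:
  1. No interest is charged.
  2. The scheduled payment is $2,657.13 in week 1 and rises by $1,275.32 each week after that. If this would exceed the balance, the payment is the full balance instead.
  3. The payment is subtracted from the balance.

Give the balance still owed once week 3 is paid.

$23,625.86

Week 1: opening $35,423.21; payment $2,657.13; balance $32,766.08
Week 2: opening $32,766.08; payment $3,932.45; balance $28,833.63
Week 3: opening $28,833.63; payment $5,207.77; balance $23,625.86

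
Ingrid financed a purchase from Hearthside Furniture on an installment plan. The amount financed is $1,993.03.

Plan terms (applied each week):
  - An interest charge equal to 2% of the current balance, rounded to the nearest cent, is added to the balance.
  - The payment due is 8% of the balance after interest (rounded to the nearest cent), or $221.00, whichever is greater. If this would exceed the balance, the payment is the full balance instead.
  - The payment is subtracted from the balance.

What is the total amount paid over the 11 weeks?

Week 1: opening $1,993.03; interest $39.86 → $2,032.89; payment $221.00; balance $1,811.89
Week 2: opening $1,811.89; interest $36.24 → $1,848.13; payment $221.00; balance $1,627.13
Week 3: opening $1,627.13; interest $32.54 → $1,659.67; payment $221.00; balance $1,438.67
Week 4: opening $1,438.67; interest $28.77 → $1,467.44; payment $221.00; balance $1,246.44
Week 5: opening $1,246.44; interest $24.93 → $1,271.37; payment $221.00; balance $1,050.37
Week 6: opening $1,050.37; interest $21.01 → $1,071.38; payment $221.00; balance $850.38
Week 7: opening $850.38; interest $17.01 → $867.39; payment $221.00; balance $646.39
Week 8: opening $646.39; interest $12.93 → $659.32; payment $221.00; balance $438.32
Week 9: opening $438.32; interest $8.77 → $447.09; payment $221.00; balance $226.09
Week 10: opening $226.09; interest $4.52 → $230.61; payment $221.00; balance $9.61
Week 11: opening $9.61; interest $0.19 → $9.80; payment $9.80; balance $0.00
Total paid: $2,219.80

$2,219.80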